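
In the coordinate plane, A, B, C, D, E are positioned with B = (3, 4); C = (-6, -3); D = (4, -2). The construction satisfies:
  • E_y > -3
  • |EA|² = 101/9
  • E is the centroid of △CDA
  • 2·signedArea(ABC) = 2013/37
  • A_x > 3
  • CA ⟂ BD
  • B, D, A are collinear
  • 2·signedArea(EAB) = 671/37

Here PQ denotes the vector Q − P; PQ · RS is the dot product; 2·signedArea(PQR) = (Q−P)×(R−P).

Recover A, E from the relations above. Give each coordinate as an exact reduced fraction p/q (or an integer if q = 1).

1. A_x = 144/37  [B, D, A are collinear ∩ CA ⟂ BD]
2. A_y = -50/37  [B, D, A are collinear ∩ CA ⟂ BD]
   → A = (144/37, -50/37)
3. E_x = 70/111  [E is the centroid of △CDA]
4. E_y = -235/111  [E is the centroid of △CDA]
   → E = (70/111, -235/111)

A = (144/37, -50/37)
E = (70/111, -235/111)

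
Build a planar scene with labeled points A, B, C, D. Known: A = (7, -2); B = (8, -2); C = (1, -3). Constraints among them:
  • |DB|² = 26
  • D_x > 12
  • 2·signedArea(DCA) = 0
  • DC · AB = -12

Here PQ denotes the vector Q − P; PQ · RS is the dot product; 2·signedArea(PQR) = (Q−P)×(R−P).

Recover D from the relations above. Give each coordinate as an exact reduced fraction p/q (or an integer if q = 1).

1. D_x = 13  [2·signedArea(DCA) = 0 ∩ DC · AB = -12]
2. D_y = -1  [2·signedArea(DCA) = 0 ∩ DC · AB = -12]
   → D = (13, -1)

D = (13, -1)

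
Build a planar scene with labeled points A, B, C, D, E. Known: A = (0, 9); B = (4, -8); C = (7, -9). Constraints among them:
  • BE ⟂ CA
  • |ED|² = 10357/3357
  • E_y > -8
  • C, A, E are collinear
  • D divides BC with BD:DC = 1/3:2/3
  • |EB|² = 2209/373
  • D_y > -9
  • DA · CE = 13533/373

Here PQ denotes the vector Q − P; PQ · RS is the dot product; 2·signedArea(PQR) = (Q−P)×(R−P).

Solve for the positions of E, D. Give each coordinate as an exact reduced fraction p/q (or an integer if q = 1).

D = (5, -25/3)
E = (2338/373, -2655/373)

1. E_x = 2338/373  [C, A, E are collinear ∩ BE ⟂ CA]
2. E_y = -2655/373  [C, A, E are collinear ∩ BE ⟂ CA]
   → E = (2338/373, -2655/373)
3. D_x = 5  [D divides BC with BD:DC = 1/3:2/3]
4. D_y = -25/3  [D divides BC with BD:DC = 1/3:2/3]
   → D = (5, -25/3)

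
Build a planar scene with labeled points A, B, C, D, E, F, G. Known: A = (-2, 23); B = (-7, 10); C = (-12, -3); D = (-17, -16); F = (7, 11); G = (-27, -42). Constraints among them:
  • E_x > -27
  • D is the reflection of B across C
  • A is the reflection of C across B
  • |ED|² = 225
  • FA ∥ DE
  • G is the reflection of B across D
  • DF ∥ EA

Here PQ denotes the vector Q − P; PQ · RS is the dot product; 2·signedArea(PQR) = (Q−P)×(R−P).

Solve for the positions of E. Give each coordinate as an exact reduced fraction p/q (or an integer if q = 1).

1. E_x = -26  [DF ∥ EA ∩ FA ∥ DE]
2. E_y = -4  [DF ∥ EA ∩ FA ∥ DE]
   → E = (-26, -4)

E = (-26, -4)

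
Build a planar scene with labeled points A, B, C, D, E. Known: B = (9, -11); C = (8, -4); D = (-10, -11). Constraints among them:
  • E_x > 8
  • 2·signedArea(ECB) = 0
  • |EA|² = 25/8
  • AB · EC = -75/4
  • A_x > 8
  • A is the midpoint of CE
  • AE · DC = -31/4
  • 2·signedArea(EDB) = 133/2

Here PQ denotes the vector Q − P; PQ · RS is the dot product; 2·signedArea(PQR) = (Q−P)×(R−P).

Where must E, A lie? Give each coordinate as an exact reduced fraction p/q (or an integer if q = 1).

1. E_x = 17/2  [2·signedArea(ECB) = 0 ∩ 2·signedArea(EDB) = 133/2]
2. E_y = -15/2  [2·signedArea(ECB) = 0 ∩ 2·signedArea(EDB) = 133/2]
   → E = (17/2, -15/2)
3. A_x = 33/4  [A is the midpoint of CE]
4. A_y = -23/4  [A is the midpoint of CE]
   → A = (33/4, -23/4)

A = (33/4, -23/4)
E = (17/2, -15/2)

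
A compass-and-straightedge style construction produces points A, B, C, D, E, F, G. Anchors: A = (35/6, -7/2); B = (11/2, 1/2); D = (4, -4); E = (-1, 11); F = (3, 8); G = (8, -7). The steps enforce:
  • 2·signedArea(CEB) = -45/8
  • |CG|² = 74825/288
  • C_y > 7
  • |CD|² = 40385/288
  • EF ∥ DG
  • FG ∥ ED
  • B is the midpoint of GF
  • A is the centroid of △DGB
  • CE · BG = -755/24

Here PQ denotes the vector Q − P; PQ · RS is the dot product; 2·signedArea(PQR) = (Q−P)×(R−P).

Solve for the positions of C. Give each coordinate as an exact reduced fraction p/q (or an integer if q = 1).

1. C_x = 17/24  [2·signedArea(CEB) = -45/8 ∩ CE · BG = -755/24]
2. C_y = 59/8  [2·signedArea(CEB) = -45/8 ∩ CE · BG = -755/24]
   → C = (17/24, 59/8)

C = (17/24, 59/8)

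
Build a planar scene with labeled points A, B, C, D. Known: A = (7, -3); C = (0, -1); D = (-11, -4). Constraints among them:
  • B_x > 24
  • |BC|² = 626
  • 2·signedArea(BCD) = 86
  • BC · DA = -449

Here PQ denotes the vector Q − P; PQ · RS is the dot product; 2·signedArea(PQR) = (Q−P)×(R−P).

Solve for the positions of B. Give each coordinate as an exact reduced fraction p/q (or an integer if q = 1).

1. B_x = 25  [2·signedArea(BCD) = 86 ∩ BC · DA = -449]
2. B_y = -2  [2·signedArea(BCD) = 86 ∩ BC · DA = -449]
   → B = (25, -2)

B = (25, -2)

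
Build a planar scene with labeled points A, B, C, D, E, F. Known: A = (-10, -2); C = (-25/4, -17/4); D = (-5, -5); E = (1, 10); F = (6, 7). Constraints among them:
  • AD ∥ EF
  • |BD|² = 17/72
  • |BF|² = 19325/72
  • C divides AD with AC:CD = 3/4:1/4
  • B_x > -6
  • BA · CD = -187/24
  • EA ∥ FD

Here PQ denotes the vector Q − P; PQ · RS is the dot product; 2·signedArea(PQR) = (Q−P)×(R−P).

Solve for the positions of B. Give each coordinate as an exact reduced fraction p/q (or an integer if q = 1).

1. B_x = -65/12  [line -5/4·x + 3/4·y + -77/24 = 0 ∩ |BD|² = 17/72]
2. B_y = -19/4  [line -5/4·x + 3/4·y + -77/24 = 0 ∩ |BD|² = 17/72]
   → B = (-65/12, -19/4)

B = (-65/12, -19/4)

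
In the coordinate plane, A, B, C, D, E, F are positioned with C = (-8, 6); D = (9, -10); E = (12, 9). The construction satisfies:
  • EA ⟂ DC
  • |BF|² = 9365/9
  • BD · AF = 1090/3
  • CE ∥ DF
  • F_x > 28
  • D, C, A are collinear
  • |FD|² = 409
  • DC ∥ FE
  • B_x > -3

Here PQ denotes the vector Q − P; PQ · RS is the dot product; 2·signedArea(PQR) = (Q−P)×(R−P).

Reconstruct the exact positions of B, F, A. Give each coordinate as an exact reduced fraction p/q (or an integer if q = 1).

A = (604/545, -1402/545)
B = (-7/3, 2/3)
F = (29, -7)

1. F_x = 29  [DC ∥ FE ∩ CE ∥ DF]
2. F_y = -7  [DC ∥ FE ∩ CE ∥ DF]
   → F = (29, -7)
3. A_x = 604/545  [D, C, A are collinear ∩ EA ⟂ DC]
4. A_y = -1402/545  [D, C, A are collinear ∩ EA ⟂ DC]
   → A = (604/545, -1402/545)
5. B_x = -7/3  [line -15201/545·x + 2413/545·y + -111233/1635 = 0 ∩ |BF|² = 9365/9]
6. B_y = 2/3  [line -15201/545·x + 2413/545·y + -111233/1635 = 0 ∩ |BF|² = 9365/9]
   → B = (-7/3, 2/3)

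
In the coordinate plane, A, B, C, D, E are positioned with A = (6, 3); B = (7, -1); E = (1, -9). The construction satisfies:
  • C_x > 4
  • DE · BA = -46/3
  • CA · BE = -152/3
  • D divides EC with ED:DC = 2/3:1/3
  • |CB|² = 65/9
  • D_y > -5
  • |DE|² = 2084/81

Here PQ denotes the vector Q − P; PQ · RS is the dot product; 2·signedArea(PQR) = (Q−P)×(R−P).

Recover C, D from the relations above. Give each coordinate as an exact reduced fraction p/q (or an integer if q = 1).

1. D_x = 31/9  [line 1·x + -4·y + -65/3 = 0 ∩ |DE|² = 2084/81]
2. D_y = -41/9  [line 1·x + -4·y + -65/3 = 0 ∩ |DE|² = 2084/81]
   → D = (31/9, -41/9)
3. C_x = 14/3  [CA · BE = -152/3 ∩ D divides EC with ED:DC = 2/3:1/3]
4. C_y = -7/3  [CA · BE = -152/3 ∩ D divides EC with ED:DC = 2/3:1/3]
   → C = (14/3, -7/3)

C = (14/3, -7/3)
D = (31/9, -41/9)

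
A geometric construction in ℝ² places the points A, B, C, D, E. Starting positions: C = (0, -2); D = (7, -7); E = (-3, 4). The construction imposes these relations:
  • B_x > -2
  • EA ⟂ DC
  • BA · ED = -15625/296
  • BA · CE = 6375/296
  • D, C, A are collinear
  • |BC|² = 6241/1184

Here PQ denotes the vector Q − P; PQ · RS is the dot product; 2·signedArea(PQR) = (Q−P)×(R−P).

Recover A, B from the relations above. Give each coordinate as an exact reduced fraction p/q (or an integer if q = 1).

A = (-357/74, 107/74)
B = (-553/296, -197/296)

1. A_x = -357/74  [D, C, A are collinear ∩ EA ⟂ DC]
2. A_y = 107/74  [D, C, A are collinear ∩ EA ⟂ DC]
   → A = (-357/74, 107/74)
3. B_x = -553/296  [BA · CE = 6375/296 ∩ BA · ED = -15625/296]
4. B_y = -197/296  [BA · CE = 6375/296 ∩ BA · ED = -15625/296]
   → B = (-553/296, -197/296)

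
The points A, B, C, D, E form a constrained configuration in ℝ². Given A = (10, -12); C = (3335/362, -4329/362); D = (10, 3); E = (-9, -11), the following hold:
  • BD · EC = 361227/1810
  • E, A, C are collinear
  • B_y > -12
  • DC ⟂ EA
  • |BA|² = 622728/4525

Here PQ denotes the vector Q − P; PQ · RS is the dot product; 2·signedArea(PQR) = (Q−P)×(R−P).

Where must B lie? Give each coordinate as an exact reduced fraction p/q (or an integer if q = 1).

1. B_x = -1552/905  [line -6593/362·x + 347/362·y + -18391/905 = 0 ∩ |BA|² = 622728/4525]
2. B_y = -10302/905  [line -6593/362·x + 347/362·y + -18391/905 = 0 ∩ |BA|² = 622728/4525]
   → B = (-1552/905, -10302/905)

B = (-1552/905, -10302/905)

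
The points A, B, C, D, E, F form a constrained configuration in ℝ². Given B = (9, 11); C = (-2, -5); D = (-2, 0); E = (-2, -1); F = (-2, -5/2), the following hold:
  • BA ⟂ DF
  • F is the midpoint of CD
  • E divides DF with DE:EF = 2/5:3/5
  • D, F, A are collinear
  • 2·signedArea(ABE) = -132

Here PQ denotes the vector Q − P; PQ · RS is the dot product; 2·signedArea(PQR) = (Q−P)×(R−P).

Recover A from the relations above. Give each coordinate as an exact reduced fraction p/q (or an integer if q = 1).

1. A_x = -2  [D, F, A are collinear ∩ BA ⟂ DF]
2. A_y = 11  [D, F, A are collinear ∩ BA ⟂ DF]
   → A = (-2, 11)

A = (-2, 11)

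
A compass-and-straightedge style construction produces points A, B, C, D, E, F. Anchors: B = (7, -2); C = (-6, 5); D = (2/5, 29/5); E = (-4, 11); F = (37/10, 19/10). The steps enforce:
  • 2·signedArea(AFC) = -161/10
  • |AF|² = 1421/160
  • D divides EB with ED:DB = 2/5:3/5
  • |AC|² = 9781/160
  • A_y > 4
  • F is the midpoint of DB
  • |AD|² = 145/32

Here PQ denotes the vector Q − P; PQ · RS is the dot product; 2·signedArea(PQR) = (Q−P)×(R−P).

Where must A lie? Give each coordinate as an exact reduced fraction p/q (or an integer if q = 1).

1. A_x = 71/40  [line -31/10·x + -97/10·y + 46 = 0 ∩ |AF|² = 1421/160]
2. A_y = 167/40  [line -31/10·x + -97/10·y + 46 = 0 ∩ |AF|² = 1421/160]
   → A = (71/40, 167/40)

A = (71/40, 167/40)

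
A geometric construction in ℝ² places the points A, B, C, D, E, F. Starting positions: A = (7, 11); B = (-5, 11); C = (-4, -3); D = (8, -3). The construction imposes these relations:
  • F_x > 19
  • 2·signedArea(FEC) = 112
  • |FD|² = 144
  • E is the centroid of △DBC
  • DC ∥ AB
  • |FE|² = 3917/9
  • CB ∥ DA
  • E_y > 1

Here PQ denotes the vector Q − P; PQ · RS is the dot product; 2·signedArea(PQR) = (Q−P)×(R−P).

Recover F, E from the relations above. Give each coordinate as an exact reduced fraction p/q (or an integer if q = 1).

1. E_x = -1/3  [E is the centroid of △DBC]
2. E_y = 5/3  [E is the centroid of △DBC]
   → E = (-1/3, 5/3)
3. F_x = 20  [line 14/3·x + -11/3·y + -313/3 = 0 ∩ |FE|² = 3917/9]
4. F_y = -3  [line 14/3·x + -11/3·y + -313/3 = 0 ∩ |FE|² = 3917/9]
   → F = (20, -3)

E = (-1/3, 5/3)
F = (20, -3)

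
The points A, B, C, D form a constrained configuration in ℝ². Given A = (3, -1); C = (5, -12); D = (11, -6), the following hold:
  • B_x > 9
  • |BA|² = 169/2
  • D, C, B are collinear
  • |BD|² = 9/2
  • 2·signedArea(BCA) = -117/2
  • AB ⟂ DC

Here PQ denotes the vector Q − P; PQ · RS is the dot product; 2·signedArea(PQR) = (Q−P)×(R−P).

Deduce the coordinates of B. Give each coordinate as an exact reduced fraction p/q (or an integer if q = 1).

B = (19/2, -15/2)

1. B_x = 19/2  [D, C, B are collinear ∩ AB ⟂ DC]
2. B_y = -15/2  [D, C, B are collinear ∩ AB ⟂ DC]
   → B = (19/2, -15/2)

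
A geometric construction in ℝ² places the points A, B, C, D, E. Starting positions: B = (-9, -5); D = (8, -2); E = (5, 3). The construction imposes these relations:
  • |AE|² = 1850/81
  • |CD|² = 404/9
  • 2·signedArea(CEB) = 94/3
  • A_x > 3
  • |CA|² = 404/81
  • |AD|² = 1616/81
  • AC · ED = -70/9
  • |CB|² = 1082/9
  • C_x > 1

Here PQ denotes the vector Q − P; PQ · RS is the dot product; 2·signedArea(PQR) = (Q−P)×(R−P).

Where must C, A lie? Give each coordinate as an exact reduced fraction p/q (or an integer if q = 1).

A = (32/9, -14/9)
C = (4/3, -4/3)

1. C_x = 4/3  [line 8·x + -14·y + -88/3 = 0 ∩ |CB|² = 1082/9]
2. C_y = -4/3  [line 8·x + -14·y + -88/3 = 0 ∩ |CB|² = 1082/9]
   → C = (4/3, -4/3)
3. A_x = 32/9  [line -3·x + 5·y + 166/9 = 0 ∩ |CA|² = 404/81]
4. A_y = -14/9  [line -3·x + 5·y + 166/9 = 0 ∩ |CA|² = 404/81]
   → A = (32/9, -14/9)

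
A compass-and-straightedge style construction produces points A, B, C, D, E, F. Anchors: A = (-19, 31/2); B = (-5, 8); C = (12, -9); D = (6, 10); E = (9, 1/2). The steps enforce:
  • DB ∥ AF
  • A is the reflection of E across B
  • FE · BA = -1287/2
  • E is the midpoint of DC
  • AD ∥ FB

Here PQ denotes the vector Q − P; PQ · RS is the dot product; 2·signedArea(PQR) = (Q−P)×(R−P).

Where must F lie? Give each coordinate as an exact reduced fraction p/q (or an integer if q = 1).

1. F_x = -30  [AD ∥ FB ∩ DB ∥ AF]
2. F_y = 27/2  [AD ∥ FB ∩ DB ∥ AF]
   → F = (-30, 27/2)

F = (-30, 27/2)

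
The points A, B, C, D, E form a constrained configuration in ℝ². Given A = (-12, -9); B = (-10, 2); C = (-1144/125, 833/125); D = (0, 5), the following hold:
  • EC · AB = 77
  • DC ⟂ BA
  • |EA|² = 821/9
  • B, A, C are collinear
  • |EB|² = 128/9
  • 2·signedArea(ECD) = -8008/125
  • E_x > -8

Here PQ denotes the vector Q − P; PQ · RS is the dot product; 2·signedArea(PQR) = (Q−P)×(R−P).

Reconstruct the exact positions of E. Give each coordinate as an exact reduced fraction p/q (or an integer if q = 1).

E = (-22/3, -2/3)

1. E_x = -22/3  [line -2·x + -11·y + -22 = 0 ∩ |EA|² = 821/9]
2. E_y = -2/3  [line -2·x + -11·y + -22 = 0 ∩ |EA|² = 821/9]
   → E = (-22/3, -2/3)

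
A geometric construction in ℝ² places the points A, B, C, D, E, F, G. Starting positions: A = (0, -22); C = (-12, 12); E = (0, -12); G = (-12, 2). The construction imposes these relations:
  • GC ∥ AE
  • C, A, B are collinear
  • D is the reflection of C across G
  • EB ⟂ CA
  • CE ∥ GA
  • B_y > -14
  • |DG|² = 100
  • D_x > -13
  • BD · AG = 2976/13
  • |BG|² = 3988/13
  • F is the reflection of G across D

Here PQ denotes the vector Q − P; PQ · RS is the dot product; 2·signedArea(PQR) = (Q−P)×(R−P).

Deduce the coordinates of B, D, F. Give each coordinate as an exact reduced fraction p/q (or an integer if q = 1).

1. B_x = -204/65  [C, A, B are collinear ∩ EB ⟂ CA]
2. B_y = -852/65  [C, A, B are collinear ∩ EB ⟂ CA]
   → B = (-204/65, -852/65)
3. D_x = -12  [D is the reflection of C across G]
4. D_y = -8  [D is the reflection of C across G]
   → D = (-12, -8)
5. F_x = -12  [F is the reflection of G across D]
6. F_y = -18  [F is the reflection of G across D]
   → F = (-12, -18)

B = (-204/65, -852/65)
D = (-12, -8)
F = (-12, -18)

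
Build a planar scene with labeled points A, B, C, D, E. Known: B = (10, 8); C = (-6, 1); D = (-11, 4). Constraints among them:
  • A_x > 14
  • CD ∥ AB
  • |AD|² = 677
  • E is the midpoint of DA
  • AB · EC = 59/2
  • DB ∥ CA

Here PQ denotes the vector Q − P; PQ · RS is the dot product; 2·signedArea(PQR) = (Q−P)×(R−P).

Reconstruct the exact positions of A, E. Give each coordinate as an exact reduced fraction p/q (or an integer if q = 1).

1. A_x = 15  [CD ∥ AB ∩ DB ∥ CA]
2. A_y = 5  [CD ∥ AB ∩ DB ∥ CA]
   → A = (15, 5)
3. E_x = 2  [E is the midpoint of DA]
4. E_y = 9/2  [E is the midpoint of DA]
   → E = (2, 9/2)

A = (15, 5)
E = (2, 9/2)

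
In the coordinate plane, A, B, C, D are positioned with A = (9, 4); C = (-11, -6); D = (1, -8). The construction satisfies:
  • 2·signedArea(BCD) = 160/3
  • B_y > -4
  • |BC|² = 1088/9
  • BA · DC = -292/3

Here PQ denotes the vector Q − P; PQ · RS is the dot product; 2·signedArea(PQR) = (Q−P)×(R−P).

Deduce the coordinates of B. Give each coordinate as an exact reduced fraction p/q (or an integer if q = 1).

B = (-1/3, -10/3)

1. B_x = -1/3  [2·signedArea(BCD) = 160/3 ∩ BA · DC = -292/3]
2. B_y = -10/3  [2·signedArea(BCD) = 160/3 ∩ BA · DC = -292/3]
   → B = (-1/3, -10/3)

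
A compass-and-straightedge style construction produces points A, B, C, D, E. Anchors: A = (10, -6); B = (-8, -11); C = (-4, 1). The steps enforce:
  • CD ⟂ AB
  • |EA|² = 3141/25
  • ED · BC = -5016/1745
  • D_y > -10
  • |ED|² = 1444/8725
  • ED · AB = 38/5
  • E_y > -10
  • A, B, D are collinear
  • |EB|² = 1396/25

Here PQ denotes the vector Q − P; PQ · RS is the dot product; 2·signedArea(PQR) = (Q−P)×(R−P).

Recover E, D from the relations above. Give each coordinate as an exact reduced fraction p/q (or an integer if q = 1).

1. D_x = -416/349  [A, B, D are collinear ∩ CD ⟂ AB]
2. D_y = -3179/349  [A, B, D are collinear ∩ CD ⟂ AB]
   → D = (-416/349, -3179/349)
3. E_x = -4/5  [ED · AB = 38/5 ∩ ED · BC = -5016/1745]
4. E_y = -9  [ED · AB = 38/5 ∩ ED · BC = -5016/1745]
   → E = (-4/5, -9)

D = (-416/349, -3179/349)
E = (-4/5, -9)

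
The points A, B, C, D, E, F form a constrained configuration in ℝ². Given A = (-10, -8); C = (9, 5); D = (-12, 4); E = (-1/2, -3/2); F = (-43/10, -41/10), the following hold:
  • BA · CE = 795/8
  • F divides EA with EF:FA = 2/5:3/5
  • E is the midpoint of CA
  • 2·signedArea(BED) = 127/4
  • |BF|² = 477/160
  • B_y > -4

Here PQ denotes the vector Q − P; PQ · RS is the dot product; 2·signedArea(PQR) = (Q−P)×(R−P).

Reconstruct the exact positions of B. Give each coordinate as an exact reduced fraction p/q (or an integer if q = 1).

B = (-23/8, -25/8)

1. B_x = -23/8  [2·signedArea(BED) = 127/4 ∩ BA · CE = 795/8]
2. B_y = -25/8  [2·signedArea(BED) = 127/4 ∩ BA · CE = 795/8]
   → B = (-23/8, -25/8)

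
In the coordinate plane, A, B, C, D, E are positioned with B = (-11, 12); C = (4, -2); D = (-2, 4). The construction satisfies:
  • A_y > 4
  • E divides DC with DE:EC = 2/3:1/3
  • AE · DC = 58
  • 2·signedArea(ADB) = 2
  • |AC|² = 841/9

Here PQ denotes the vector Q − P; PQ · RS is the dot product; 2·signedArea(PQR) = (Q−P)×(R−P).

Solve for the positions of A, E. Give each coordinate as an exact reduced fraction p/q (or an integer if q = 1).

1. A_x = -3  [line -8·x + -9·y + 18 = 0 ∩ |AC|² = 841/9]
2. A_y = 14/3  [line -8·x + -9·y + 18 = 0 ∩ |AC|² = 841/9]
   → A = (-3, 14/3)
3. E_x = 2  [E divides DC with DE:EC = 2/3:1/3]
4. E_y = 0  [E divides DC with DE:EC = 2/3:1/3]
   → E = (2, 0)

A = (-3, 14/3)
E = (2, 0)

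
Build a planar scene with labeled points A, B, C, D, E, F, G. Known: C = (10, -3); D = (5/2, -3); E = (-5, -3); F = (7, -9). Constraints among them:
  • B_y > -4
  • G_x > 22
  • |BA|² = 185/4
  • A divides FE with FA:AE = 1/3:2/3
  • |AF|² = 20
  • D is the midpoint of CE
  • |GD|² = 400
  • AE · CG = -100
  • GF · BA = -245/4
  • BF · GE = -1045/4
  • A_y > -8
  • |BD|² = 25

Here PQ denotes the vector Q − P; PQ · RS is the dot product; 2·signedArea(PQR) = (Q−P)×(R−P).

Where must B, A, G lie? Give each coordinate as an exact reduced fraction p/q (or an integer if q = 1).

A = (3, -7)
B = (-5/2, -3)
G = (45/2, -3)

1. A_x = 3  [A divides FE with FA:AE = 1/3:2/3]
2. A_y = -7  [A divides FE with FA:AE = 1/3:2/3]
   → A = (3, -7)
3. G_x = 45/2  [line -8·x + 4·y + 192 = 0 ∩ |GD|² = 400]
4. G_y = -3  [line -8·x + 4·y + 192 = 0 ∩ |GD|² = 400]
   → G = (45/2, -3)
5. B_x = -5/2  [BF · GE = -1045/4 ∩ GF · BA = -245/4]
6. B_y = -3  [BF · GE = -1045/4 ∩ GF · BA = -245/4]
   → B = (-5/2, -3)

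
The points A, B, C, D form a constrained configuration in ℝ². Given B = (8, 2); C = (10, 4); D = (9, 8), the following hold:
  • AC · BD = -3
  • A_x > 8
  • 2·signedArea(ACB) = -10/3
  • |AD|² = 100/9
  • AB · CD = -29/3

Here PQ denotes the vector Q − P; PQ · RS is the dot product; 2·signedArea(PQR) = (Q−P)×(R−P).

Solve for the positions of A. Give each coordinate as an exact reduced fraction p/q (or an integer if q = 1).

1. A_x = 9  [AB · CD = -29/3 ∩ AC · BD = -3]
2. A_y = 14/3  [AB · CD = -29/3 ∩ AC · BD = -3]
   → A = (9, 14/3)

A = (9, 14/3)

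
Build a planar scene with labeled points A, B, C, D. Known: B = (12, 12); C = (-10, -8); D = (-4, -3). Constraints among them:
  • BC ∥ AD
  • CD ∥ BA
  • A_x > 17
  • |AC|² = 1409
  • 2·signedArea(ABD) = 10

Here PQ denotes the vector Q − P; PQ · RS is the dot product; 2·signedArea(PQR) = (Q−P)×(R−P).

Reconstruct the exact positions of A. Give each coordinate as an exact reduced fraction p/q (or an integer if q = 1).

A = (18, 17)

1. A_x = 18  [BC ∥ AD ∩ CD ∥ BA]
2. A_y = 17  [BC ∥ AD ∩ CD ∥ BA]
   → A = (18, 17)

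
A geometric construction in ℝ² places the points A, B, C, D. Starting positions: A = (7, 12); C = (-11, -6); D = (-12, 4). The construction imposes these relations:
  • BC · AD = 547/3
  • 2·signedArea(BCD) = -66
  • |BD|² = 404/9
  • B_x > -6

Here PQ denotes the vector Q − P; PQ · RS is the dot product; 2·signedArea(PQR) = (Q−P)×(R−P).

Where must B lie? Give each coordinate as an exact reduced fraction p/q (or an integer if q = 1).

1. B_x = -16/3  [2·signedArea(BCD) = -66 ∩ BC · AD = 547/3]
2. B_y = 10/3  [2·signedArea(BCD) = -66 ∩ BC · AD = 547/3]
   → B = (-16/3, 10/3)

B = (-16/3, 10/3)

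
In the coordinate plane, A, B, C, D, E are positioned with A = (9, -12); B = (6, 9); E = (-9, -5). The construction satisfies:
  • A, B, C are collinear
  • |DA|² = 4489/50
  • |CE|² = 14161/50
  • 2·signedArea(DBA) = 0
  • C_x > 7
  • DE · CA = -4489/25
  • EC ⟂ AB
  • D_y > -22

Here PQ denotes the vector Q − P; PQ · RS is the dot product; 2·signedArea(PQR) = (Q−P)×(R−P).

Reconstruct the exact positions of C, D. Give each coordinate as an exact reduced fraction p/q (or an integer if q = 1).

C = (383/50, -131/50)
D = (517/50, -1069/50)

1. C_x = 383/50  [A, B, C are collinear ∩ EC ⟂ AB]
2. C_y = -131/50  [A, B, C are collinear ∩ EC ⟂ AB]
   → C = (383/50, -131/50)
3. D_x = 517/50  [2·signedArea(DBA) = 0 ∩ DE · CA = -4489/25]
4. D_y = -1069/50  [2·signedArea(DBA) = 0 ∩ DE · CA = -4489/25]
   → D = (517/50, -1069/50)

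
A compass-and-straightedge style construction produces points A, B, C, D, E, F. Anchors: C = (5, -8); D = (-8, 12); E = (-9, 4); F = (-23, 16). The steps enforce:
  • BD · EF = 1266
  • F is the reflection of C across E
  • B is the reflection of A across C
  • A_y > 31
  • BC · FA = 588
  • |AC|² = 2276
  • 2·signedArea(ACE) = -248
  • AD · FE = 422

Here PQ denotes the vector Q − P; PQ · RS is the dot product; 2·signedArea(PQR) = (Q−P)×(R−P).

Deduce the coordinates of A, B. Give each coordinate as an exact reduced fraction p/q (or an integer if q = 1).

1. A_x = -21  [2·signedArea(ACE) = -248 ∩ AD · FE = 422]
2. A_y = 32  [2·signedArea(ACE) = -248 ∩ AD · FE = 422]
   → A = (-21, 32)
3. B_x = 31  [B is the reflection of A across C]
4. B_y = -48  [B is the reflection of A across C]
   → B = (31, -48)

A = (-21, 32)
B = (31, -48)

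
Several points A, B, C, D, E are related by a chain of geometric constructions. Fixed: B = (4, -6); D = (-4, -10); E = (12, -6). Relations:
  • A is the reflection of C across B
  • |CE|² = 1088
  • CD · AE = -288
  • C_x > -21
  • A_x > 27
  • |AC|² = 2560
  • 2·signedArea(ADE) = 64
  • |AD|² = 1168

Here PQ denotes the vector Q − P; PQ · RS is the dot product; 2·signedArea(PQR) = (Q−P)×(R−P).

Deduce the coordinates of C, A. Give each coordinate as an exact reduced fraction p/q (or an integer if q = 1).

1. A_x = 28  [line -4·x + 16·y + 80 = 0 ∩ |AD|² = 1168]
2. A_y = 2  [line -4·x + 16·y + 80 = 0 ∩ |AD|² = 1168]
   → A = (28, 2)
3. C_x = -20  [CD · AE = -288 ∩ A is the reflection of C across B]
4. C_y = -14  [CD · AE = -288 ∩ A is the reflection of C across B]
   → C = (-20, -14)

A = (28, 2)
C = (-20, -14)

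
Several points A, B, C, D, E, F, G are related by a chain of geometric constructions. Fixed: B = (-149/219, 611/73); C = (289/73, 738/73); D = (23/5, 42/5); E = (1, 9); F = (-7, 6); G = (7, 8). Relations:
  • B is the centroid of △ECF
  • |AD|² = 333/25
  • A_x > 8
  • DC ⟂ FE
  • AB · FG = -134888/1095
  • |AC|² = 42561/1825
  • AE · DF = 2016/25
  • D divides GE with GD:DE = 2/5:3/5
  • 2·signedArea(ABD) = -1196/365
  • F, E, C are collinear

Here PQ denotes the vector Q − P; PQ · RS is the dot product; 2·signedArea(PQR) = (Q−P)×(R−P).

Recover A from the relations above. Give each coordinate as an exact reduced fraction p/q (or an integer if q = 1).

1. A_x = 41/5  [AB · FG = -134888/1095 ∩ AE · DF = 2016/25]
2. A_y = 39/5  [AB · FG = -134888/1095 ∩ AE · DF = 2016/25]
   → A = (41/5, 39/5)

A = (41/5, 39/5)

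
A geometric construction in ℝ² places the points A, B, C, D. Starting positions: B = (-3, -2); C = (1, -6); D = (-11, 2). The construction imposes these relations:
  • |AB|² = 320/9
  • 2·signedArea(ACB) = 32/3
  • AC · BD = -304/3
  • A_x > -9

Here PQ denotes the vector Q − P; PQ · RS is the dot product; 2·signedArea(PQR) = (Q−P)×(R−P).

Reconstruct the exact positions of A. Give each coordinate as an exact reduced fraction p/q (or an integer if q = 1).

A = (-25/3, 2/3)

1. A_x = -25/3  [2·signedArea(ACB) = 32/3 ∩ AC · BD = -304/3]
2. A_y = 2/3  [2·signedArea(ACB) = 32/3 ∩ AC · BD = -304/3]
   → A = (-25/3, 2/3)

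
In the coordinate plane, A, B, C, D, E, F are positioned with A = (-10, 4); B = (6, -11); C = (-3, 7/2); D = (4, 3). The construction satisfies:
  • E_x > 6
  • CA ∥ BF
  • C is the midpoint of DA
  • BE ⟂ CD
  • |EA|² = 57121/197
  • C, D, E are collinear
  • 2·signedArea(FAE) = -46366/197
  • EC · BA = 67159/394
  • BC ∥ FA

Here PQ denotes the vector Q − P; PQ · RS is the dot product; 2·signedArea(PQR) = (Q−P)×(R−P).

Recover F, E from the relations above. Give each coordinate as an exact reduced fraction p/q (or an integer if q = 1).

E = (1376/197, 549/197)
F = (-1, -21/2)

1. F_x = -1  [BC ∥ FA ∩ CA ∥ BF]
2. F_y = -21/2  [BC ∥ FA ∩ CA ∥ BF]
   → F = (-1, -21/2)
3. E_x = 1376/197  [C, D, E are collinear ∩ BE ⟂ CD]
4. E_y = 549/197  [C, D, E are collinear ∩ BE ⟂ CD]
   → E = (1376/197, 549/197)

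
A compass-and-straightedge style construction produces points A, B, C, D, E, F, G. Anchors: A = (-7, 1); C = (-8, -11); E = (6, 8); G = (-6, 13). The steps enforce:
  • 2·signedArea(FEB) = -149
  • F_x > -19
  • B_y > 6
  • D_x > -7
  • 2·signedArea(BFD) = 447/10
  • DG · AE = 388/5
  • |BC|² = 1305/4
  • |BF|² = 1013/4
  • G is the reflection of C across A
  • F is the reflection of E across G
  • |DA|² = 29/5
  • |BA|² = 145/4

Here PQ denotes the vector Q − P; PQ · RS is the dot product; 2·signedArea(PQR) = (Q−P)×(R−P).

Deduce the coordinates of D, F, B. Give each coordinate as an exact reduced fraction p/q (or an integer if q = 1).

1. F_x = -18  [F is the reflection of E across G]
2. F_y = 18  [F is the reflection of E across G]
   → F = (-18, 18)
3. B_x = -13/2  [line 10·x + 24·y + -103 = 0 ∩ |BA|² = 145/4]
4. B_y = 7  [line 10·x + 24·y + -103 = 0 ∩ |BA|² = 145/4]
   → B = (-13/2, 7)
5. D_x = -34/5  [DG · AE = 388/5 ∩ 2·signedArea(BFD) = 447/10]
6. D_y = 17/5  [DG · AE = 388/5 ∩ 2·signedArea(BFD) = 447/10]
   → D = (-34/5, 17/5)

B = (-13/2, 7)
D = (-34/5, 17/5)
F = (-18, 18)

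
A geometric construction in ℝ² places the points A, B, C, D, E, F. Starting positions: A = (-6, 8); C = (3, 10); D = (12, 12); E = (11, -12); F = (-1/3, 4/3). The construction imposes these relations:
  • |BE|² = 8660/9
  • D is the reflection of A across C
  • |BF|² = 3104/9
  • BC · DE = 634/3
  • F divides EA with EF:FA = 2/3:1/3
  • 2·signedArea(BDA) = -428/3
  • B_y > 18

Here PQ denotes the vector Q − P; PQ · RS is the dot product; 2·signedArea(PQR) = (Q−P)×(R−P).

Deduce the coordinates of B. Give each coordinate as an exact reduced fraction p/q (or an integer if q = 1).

B = (19/3, 56/3)

1. B_x = 19/3  [2·signedArea(BDA) = -428/3 ∩ BC · DE = 634/3]
2. B_y = 56/3  [2·signedArea(BDA) = -428/3 ∩ BC · DE = 634/3]
   → B = (19/3, 56/3)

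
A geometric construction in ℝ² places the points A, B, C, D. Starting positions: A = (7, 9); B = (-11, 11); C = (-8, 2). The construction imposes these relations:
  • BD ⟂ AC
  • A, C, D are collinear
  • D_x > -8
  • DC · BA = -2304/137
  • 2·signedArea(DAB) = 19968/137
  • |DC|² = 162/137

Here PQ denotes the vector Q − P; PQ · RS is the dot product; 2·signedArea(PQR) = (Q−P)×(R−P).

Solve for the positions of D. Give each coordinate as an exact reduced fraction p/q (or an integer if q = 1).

D = (-961/137, 337/137)

1. D_x = -961/137  [A, C, D are collinear ∩ BD ⟂ AC]
2. D_y = 337/137  [A, C, D are collinear ∩ BD ⟂ AC]
   → D = (-961/137, 337/137)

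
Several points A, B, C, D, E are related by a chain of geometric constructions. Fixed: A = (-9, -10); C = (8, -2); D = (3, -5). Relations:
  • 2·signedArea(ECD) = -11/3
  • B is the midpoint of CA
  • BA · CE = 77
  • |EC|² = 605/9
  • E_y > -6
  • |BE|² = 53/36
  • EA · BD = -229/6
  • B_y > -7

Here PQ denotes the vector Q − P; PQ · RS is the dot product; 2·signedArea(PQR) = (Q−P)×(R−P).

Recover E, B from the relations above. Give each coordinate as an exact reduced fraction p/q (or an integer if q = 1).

1. B_x = -1/2  [B is the midpoint of CA]
2. B_y = -6  [B is the midpoint of CA]
   → B = (-1/2, -6)
3. E_x = 2/3  [2·signedArea(ECD) = -11/3 ∩ BA · CE = 77]
4. E_y = -17/3  [2·signedArea(ECD) = -11/3 ∩ BA · CE = 77]
   → E = (2/3, -17/3)

B = (-1/2, -6)
E = (2/3, -17/3)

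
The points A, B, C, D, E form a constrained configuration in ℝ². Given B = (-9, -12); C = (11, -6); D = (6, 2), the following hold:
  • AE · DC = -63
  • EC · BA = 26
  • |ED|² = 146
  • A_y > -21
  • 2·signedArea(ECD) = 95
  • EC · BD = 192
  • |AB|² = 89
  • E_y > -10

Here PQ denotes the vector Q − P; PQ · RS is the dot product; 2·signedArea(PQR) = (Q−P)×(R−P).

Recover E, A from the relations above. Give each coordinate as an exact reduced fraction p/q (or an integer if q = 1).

A = (-4, -20)
E = (1, -9)

1. E_x = 1  [2·signedArea(ECD) = 95 ∩ EC · BD = 192]
2. E_y = -9  [2·signedArea(ECD) = 95 ∩ EC · BD = 192]
   → E = (1, -9)
3. A_x = -4  [EC · BA = 26 ∩ AE · DC = -63]
4. A_y = -20  [EC · BA = 26 ∩ AE · DC = -63]
   → A = (-4, -20)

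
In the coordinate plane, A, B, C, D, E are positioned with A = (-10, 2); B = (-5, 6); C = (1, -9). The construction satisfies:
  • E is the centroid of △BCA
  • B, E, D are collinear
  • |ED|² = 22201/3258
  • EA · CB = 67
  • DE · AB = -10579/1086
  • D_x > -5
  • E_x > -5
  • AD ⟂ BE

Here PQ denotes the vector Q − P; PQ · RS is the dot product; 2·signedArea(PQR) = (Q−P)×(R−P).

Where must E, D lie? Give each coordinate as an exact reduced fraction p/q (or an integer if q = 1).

D = (-1739/362, 823/362)
E = (-14/3, -1/3)

1. E_x = -14/3  [E is the centroid of △BCA]
2. E_y = -1/3  [E is the centroid of △BCA]
   → E = (-14/3, -1/3)
3. D_x = -1739/362  [B, E, D are collinear ∩ AD ⟂ BE]
4. D_y = 823/362  [B, E, D are collinear ∩ AD ⟂ BE]
   → D = (-1739/362, 823/362)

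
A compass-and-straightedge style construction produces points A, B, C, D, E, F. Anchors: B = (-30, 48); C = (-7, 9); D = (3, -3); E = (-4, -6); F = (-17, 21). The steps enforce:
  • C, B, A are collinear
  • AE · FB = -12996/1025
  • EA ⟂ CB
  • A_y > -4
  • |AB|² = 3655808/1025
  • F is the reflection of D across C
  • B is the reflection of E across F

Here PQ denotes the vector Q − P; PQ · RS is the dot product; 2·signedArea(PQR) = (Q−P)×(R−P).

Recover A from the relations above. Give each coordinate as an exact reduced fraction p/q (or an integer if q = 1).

A = (346/1025, -3528/1025)

1. A_x = 346/1025  [C, B, A are collinear ∩ EA ⟂ CB]
2. A_y = -3528/1025  [C, B, A are collinear ∩ EA ⟂ CB]
   → A = (346/1025, -3528/1025)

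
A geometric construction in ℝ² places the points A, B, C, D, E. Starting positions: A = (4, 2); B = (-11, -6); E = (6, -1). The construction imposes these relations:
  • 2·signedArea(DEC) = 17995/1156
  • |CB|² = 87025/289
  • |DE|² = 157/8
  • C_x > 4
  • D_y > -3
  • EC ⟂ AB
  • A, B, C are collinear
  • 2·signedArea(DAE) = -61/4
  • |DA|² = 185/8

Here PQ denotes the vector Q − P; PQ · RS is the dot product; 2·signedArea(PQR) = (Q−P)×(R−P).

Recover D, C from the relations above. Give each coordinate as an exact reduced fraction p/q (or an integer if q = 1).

C = (1246/289, 626/289)
D = (7/4, -9/4)

1. D_x = 7/4  [line 3·x + 2·y + -3/4 = 0 ∩ |DE|² = 157/8]
2. D_y = -9/4  [line 3·x + 2·y + -3/4 = 0 ∩ |DE|² = 157/8]
   → D = (7/4, -9/4)
3. C_x = 1246/289  [A, B, C are collinear ∩ EC ⟂ AB]
4. C_y = 626/289  [A, B, C are collinear ∩ EC ⟂ AB]
   → C = (1246/289, 626/289)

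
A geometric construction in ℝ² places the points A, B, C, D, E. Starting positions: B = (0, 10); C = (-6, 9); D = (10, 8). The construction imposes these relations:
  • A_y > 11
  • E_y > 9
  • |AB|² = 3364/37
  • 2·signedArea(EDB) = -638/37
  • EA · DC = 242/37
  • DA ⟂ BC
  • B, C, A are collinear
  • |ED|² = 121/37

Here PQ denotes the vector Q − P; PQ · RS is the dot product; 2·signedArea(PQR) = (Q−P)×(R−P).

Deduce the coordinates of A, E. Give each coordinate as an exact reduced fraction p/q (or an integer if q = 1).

1. A_x = 348/37  [B, C, A are collinear ∩ DA ⟂ BC]
2. A_y = 428/37  [B, C, A are collinear ∩ DA ⟂ BC]
   → A = (348/37, 428/37)
3. E_x = 359/37  [EA · DC = 242/37 ∩ 2·signedArea(EDB) = -638/37]
4. E_y = 362/37  [EA · DC = 242/37 ∩ 2·signedArea(EDB) = -638/37]
   → E = (359/37, 362/37)

A = (348/37, 428/37)
E = (359/37, 362/37)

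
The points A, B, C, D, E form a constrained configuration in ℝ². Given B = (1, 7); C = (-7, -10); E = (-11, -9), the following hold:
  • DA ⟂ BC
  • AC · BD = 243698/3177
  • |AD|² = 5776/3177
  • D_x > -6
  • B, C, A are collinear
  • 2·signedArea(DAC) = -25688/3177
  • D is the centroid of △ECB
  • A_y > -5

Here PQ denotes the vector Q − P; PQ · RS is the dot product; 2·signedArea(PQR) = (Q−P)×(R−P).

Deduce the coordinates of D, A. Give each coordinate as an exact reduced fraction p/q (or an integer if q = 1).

1. D_x = -17/3  [D is the centroid of △ECB]
2. D_y = -4  [D is the centroid of △ECB]
   → D = (-17/3, -4)
3. A_x = -4709/1059  [B, C, A are collinear ∩ DA ⟂ BC]
4. A_y = -4844/1059  [B, C, A are collinear ∩ DA ⟂ BC]
   → A = (-4709/1059, -4844/1059)

A = (-4709/1059, -4844/1059)
D = (-17/3, -4)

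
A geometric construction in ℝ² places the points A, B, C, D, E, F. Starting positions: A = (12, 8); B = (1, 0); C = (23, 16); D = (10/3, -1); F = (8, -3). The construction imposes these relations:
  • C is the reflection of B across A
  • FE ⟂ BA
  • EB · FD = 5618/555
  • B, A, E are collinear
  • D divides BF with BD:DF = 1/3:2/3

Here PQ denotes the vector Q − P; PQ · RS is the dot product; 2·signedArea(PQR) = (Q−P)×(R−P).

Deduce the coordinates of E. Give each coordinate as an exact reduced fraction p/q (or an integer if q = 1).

1. E_x = 768/185  [B, A, E are collinear ∩ FE ⟂ BA]
2. E_y = 424/185  [B, A, E are collinear ∩ FE ⟂ BA]
   → E = (768/185, 424/185)

E = (768/185, 424/185)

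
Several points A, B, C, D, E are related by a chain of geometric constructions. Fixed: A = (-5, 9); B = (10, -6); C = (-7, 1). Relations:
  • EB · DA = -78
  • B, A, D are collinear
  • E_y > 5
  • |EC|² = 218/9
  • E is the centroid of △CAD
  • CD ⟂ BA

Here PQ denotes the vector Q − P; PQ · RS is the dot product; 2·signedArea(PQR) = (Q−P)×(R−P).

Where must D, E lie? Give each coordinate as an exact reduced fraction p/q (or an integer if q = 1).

D = (-2, 6)
E = (-14/3, 16/3)

1. D_x = -2  [B, A, D are collinear ∩ CD ⟂ BA]
2. D_y = 6  [B, A, D are collinear ∩ CD ⟂ BA]
   → D = (-2, 6)
3. E_x = -14/3  [E is the centroid of △CAD]
4. E_y = 16/3  [E is the centroid of △CAD]
   → E = (-14/3, 16/3)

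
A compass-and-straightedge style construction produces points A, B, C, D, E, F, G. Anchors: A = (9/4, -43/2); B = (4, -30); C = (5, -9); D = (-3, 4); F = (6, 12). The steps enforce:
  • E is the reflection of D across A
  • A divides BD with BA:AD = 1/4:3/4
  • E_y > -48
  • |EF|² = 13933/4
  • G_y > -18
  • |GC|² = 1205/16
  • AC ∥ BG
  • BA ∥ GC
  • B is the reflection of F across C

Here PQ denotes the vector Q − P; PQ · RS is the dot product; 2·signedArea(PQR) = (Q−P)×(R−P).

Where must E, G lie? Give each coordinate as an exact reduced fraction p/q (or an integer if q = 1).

1. E_x = 15/2  [E is the reflection of D across A]
2. E_y = -47  [E is the reflection of D across A]
   → E = (15/2, -47)
3. G_x = 27/4  [BA ∥ GC ∩ AC ∥ BG]
4. G_y = -35/2  [BA ∥ GC ∩ AC ∥ BG]
   → G = (27/4, -35/2)

E = (15/2, -47)
G = (27/4, -35/2)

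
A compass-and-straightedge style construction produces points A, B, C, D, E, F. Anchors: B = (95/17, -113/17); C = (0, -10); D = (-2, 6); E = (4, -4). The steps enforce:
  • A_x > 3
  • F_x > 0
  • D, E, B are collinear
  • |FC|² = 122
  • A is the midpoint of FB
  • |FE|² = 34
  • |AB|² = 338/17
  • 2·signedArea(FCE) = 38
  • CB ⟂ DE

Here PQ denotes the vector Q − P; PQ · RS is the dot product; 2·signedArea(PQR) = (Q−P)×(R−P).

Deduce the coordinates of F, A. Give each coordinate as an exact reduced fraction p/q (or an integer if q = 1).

A = (56/17, -48/17)
F = (1, 1)

1. F_x = 1  [line -6·x + 4·y + 2 = 0 ∩ |FC|² = 122]
2. F_y = 1  [line -6·x + 4·y + 2 = 0 ∩ |FC|² = 122]
   → F = (1, 1)
3. A_x = 56/17  [A is the midpoint of FB]
4. A_y = -48/17  [A is the midpoint of FB]
   → A = (56/17, -48/17)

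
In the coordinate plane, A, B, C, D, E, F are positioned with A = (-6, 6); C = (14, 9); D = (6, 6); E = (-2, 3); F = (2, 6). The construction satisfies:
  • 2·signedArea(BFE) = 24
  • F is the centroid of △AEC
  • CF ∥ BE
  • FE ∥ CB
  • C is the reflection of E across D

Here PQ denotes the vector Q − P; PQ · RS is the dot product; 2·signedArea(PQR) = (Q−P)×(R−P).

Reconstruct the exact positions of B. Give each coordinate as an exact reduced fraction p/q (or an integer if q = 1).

B = (10, 6)

1. B_x = 10  [CF ∥ BE ∩ FE ∥ CB]
2. B_y = 6  [CF ∥ BE ∩ FE ∥ CB]
   → B = (10, 6)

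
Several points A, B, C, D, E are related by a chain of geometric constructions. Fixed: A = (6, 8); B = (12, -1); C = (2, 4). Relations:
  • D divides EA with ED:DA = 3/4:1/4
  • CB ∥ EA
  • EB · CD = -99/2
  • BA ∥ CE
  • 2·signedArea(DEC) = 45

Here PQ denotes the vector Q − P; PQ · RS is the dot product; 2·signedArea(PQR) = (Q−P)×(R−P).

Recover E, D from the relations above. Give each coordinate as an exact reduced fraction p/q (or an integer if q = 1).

D = (7/2, 37/4)
E = (-4, 13)

1. E_x = -4  [CB ∥ EA ∩ BA ∥ CE]
2. E_y = 13  [CB ∥ EA ∩ BA ∥ CE]
   → E = (-4, 13)
3. D_x = 7/2  [D divides EA with ED:DA = 3/4:1/4]
4. D_y = 37/4  [D divides EA with ED:DA = 3/4:1/4]
   → D = (7/2, 37/4)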